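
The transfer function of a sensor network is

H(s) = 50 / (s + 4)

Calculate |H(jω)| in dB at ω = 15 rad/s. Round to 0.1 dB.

Substitute s = j15:
Numerator: 50 = 50 + j0
Denominator: (j15) + 4 = 4 + j15
|N| = √(50² + 0²) ≈ 50, ∠N ≈ 0.00°
|D| = √(4² + 15²) ≈ 15.524, ∠D ≈ 75.07°
|H| = 50 / 15.524 ≈ 3.2208
Gain = 20 log₁₀(3.2208) ≈ 10.16 dB

10.2 dB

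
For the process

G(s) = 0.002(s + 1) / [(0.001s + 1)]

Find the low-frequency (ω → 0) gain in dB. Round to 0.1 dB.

-54.0 dB

G(0) = 0.002 · 1 / 1 = 0.002
20 log₁₀(0.002) ≈ -53.98 dB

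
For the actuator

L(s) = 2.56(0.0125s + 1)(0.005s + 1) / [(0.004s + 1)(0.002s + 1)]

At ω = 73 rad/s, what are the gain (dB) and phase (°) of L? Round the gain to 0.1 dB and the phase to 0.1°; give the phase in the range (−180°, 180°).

At ω = 73 rad/s:
zero (1 + j73·0.0125) = 1 + j0.9125 → |·| ≈ 1.3538, ∠ ≈ 42.38°
zero (1 + j73·0.005) = 1 + j0.365 → |·| ≈ 1.0645, ∠ ≈ 20.05°
pole (1 + j73·0.004) = 1 + j0.292 → |·| ≈ 1.0418, ∠ ≈ 16.28°
pole (1 + j73·0.002) = 1 + j0.146 → |·| ≈ 1.0106, ∠ ≈ 8.31°
|L| = 2.56 · 1.3538 · 1.0645 / (1.0418 · 1.0106) ≈ 3.5041
Gain = 20 log₁₀(3.5041) ≈ 10.89 dB
∠L = (42.38° + 20.05°) − (16.28° + 8.31°) = 37.84°

10.9 dB, 37.8°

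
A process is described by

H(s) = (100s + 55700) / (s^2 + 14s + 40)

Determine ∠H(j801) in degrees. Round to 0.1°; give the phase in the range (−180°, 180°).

Substitute s = j801:
Numerator: 100(j801) + 55700 = 55700 + j80100
Denominator: (j801)^2 + 14(j801) + 40 = -641561 + j11214
|N| = √(55700² + 80100²) ≈ 97563, ∠N ≈ 55.19°
|D| = √(641561² + 11214²) ≈ 6.4166e+05, ∠D ≈ 179.00°
∠H = 55.19° − 179.00° = -123.81°

-123.8°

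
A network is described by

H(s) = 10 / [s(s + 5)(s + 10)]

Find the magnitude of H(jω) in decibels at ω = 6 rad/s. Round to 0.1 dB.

At s = jω = j6:
pole (s+5): 5 + j6 → |·| = √(5²+6²) = √61 ≈ 7.8102, ∠ = arctan(6/5) ≈ 50.19°
pole (s+10): 10 + j6 → |·| = √(10²+6²) = √136 ≈ 11.662, ∠ = arctan(6/10) ≈ 30.96°
pole at origin: |s| = 6, ∠ = 90.00° (in denominator)
|H| = 10 / 546.5 ≈ 0.018298
Gain = 20 log₁₀(0.018298) ≈ -34.75 dB

-34.8 dB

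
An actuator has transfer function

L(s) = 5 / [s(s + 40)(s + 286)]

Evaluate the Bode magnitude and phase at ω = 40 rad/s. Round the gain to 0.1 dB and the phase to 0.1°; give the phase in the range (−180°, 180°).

At s = jω = j40:
pole (s+40): 40 + j40 → |·| = √(40²+40²) = √3200 ≈ 56.569, ∠ = arctan(40/40) ≈ 45.00°
pole (s+286): 286 + j40 → |·| = √(286²+40²) = √83396 ≈ 288.78, ∠ = arctan(40/286) ≈ 7.96°
pole at origin: |s| = 40, ∠ = 90.00° (in denominator)
|L| = 5 / 6.5344e+05 ≈ 7.6518e-06
Gain = 20 log₁₀(7.6518e-06) ≈ -102.32 dB
∠L = 0.00° − 142.96° = -142.96°

-102.3 dB, -143.0°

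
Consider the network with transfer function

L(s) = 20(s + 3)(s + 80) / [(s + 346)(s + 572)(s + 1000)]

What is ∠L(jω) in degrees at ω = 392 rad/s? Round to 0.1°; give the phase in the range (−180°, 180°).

At s = jω = j392:
zero (s+3): 3 + j392 → |·| = √(3²+392²) = √153673 ≈ 392.01, ∠ = arctan(392/3) ≈ 89.56°
zero (s+80): 80 + j392 → |·| = √(80²+392²) = √160064 ≈ 400.08, ∠ = arctan(392/80) ≈ 78.47°
pole (s+346): 346 + j392 → |·| = √(346²+392²) = √273380 ≈ 522.86, ∠ = arctan(392/346) ≈ 48.57°
pole (s+572): 572 + j392 → |·| = √(572²+392²) = √480848 ≈ 693.43, ∠ = arctan(392/572) ≈ 34.42°
pole (s+1000): 1000 + j392 → |·| = √(1000²+392²) = √1153664 ≈ 1074.1, ∠ = arctan(392/1000) ≈ 21.41°
∠L = 168.03° − 104.40° = 63.63°

63.6°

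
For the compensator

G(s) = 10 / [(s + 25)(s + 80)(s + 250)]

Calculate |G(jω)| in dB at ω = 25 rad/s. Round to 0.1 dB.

-97.4 dB

At s = jω = j25:
pole (s+25): 25 + j25 → |·| = √(25²+25²) = √1250 ≈ 35.355, ∠ = arctan(25/25) ≈ 45.00°
pole (s+80): 80 + j25 → |·| = √(80²+25²) = √7025 ≈ 83.815, ∠ = arctan(25/80) ≈ 17.35°
pole (s+250): 250 + j25 → |·| = √(250²+25²) = √63125 ≈ 251.25, ∠ = arctan(25/250) ≈ 5.71°
|G| = 10 / 7.4452e+05 ≈ 1.3431e-05
Gain = 20 log₁₀(1.3431e-05) ≈ -97.44 dB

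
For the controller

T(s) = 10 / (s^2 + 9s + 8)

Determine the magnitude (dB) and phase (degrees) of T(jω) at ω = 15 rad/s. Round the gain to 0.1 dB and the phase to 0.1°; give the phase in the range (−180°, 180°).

Substitute s = j15:
Numerator: 10 = 10 + j0
Denominator: (j15)^2 + 9(j15) + 8 = -217 + j135
|N| = √(10² + 0²) ≈ 10, ∠N ≈ 0.00°
|D| = √(217² + 135²) ≈ 255.57, ∠D ≈ 148.11°
|T| = 10 / 255.57 ≈ 0.039128
Gain = 20 log₁₀(0.039128) ≈ -28.15 dB
∠T = 0.00° − 148.11° = -148.11°

-28.2 dB, -148.1°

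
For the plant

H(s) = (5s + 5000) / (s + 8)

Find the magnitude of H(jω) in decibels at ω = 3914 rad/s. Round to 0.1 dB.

14.3 dB

Substitute s = j3914:
Numerator: 5(j3914) + 5000 = 5000 + j19570
Denominator: (j3914) + 8 = 8 + j3914
|N| = √(5000² + 19570²) ≈ 20199, ∠N ≈ 75.67°
|D| = √(8² + 3914²) ≈ 3914, ∠D ≈ 89.88°
|H| = 20199 / 3914 ≈ 5.1607
Gain = 20 log₁₀(5.1607) ≈ 14.25 dB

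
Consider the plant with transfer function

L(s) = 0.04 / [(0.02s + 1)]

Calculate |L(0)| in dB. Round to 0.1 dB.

L(0) = 0.04 · 1 / 1 = 0.04
20 log₁₀(0.04) ≈ -27.96 dB

-28.0 dB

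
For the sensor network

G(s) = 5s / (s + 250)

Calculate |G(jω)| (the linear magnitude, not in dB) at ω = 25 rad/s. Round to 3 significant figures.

At s = jω = j25:
zero at origin: s = j25 → |·| = 25, ∠ = 90.00°
pole (s+250): 250 + j25 → |·| = √(250²+25²) = √63125 ≈ 251.25, ∠ = arctan(25/250) ≈ 5.71°
|G| = 5 · 25 / 251.25 ≈ 0.49751

0.498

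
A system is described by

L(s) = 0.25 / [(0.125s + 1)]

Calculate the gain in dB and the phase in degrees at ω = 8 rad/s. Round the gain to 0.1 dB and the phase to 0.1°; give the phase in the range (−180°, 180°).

-15.1 dB, -45.0°

At ω = 8 rad/s:
pole (1 + j8·0.125) = 1 + j1 → |·| ≈ 1.4142, ∠ ≈ 45.00°
|L| = 0.25 · 1 / (1.4142) ≈ 0.17678
Gain = 20 log₁₀(0.17678) ≈ -15.05 dB
∠L = (0°) − (45.00°) = -45.00°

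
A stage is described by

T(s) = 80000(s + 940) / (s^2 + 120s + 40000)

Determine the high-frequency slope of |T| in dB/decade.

-20 dB/decade

Each pole contributes −20 dB/decade at high frequency; each zero contributes +20 dB/decade.
Net: 1 zero(s) − 2 pole(s) → -20 dB/decade.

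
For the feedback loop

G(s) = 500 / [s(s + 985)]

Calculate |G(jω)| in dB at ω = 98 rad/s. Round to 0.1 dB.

-45.8 dB

At s = jω = j98:
pole (s+985): 985 + j98 → |·| = √(985²+98²) = √979829 ≈ 989.86, ∠ = arctan(98/985) ≈ 5.68°
pole at origin: |s| = 98, ∠ = 90.00° (in denominator)
|G| = 500 / 97006 ≈ 0.0051543
Gain = 20 log₁₀(0.0051543) ≈ -45.76 dB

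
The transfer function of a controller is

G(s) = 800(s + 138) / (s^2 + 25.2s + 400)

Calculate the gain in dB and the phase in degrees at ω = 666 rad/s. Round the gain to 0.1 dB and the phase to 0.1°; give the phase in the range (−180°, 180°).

At s = jω = j666:
zero (s+138): 138 + j666 → |·| = √(138²+666²) = √462600 ≈ 680.15, ∠ = arctan(666/138) ≈ 78.29°
quadratic: (j666)² + 25.2·j666 + 400 = -443156 + j16783.2 → |·| ≈ 4.4347e+05, ∠ ≈ 177.83°
|G| = 800 · 680.15 / 4.4347e+05 ≈ 1.227
Gain = 20 log₁₀(1.227) ≈ 1.78 dB
∠G = 78.29° − 177.83° = -99.54°

1.8 dB, -99.5°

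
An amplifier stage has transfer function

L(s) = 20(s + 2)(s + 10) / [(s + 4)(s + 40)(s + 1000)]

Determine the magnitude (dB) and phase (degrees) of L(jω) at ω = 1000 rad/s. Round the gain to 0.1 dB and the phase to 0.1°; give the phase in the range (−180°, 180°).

At s = jω = j1000:
zero (s+2): 2 + j1000 → |·| = √(2²+1000²) = √1000004 ≈ 1000, ∠ = arctan(1000/2) ≈ 89.89°
zero (s+10): 10 + j1000 → |·| = √(10²+1000²) = √1000100 ≈ 1000, ∠ = arctan(1000/10) ≈ 89.43°
pole (s+4): 4 + j1000 → |·| = √(4²+1000²) = √1000016 ≈ 1000, ∠ = arctan(1000/4) ≈ 89.77°
pole (s+40): 40 + j1000 → |·| = √(40²+1000²) = √1001600 ≈ 1000.8, ∠ = arctan(1000/40) ≈ 87.71°
pole (s+1000): 1000 + j1000 → |·| = √(1000²+1000²) = √2000000 ≈ 1414.2, ∠ = arctan(1000/1000) ≈ 45.00°
|L| = 20 · 1e+06 / 1.4153e+09 ≈ 0.014131
Gain = 20 log₁₀(0.014131) ≈ -37.00 dB
∠L = 179.32° − 222.48° = -43.16°

-37.0 dB, -43.2°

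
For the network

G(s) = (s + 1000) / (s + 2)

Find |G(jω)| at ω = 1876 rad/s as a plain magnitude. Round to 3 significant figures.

1.13

At s = jω = j1876:
zero (s+1000): 1000 + j1876 → |·| = √(1000²+1876²) = √4519376 ≈ 2125.9, ∠ = arctan(1876/1000) ≈ 61.94°
pole (s+2): 2 + j1876 → |·| = √(2²+1876²) = √3519380 ≈ 1876, ∠ = arctan(1876/2) ≈ 89.94°
|G| = 1 · 2125.9 / 1876 ≈ 1.1332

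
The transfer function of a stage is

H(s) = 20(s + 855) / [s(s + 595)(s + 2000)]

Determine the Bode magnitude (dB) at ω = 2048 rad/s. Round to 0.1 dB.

At s = jω = j2048:
zero (s+855): 855 + j2048 → |·| = √(855²+2048²) = √4925329 ≈ 2219.3, ∠ = arctan(2048/855) ≈ 67.34°
pole (s+595): 595 + j2048 → |·| = √(595²+2048²) = √4548329 ≈ 2132.7, ∠ = arctan(2048/595) ≈ 73.80°
pole (s+2000): 2000 + j2048 → |·| = √(2000²+2048²) = √8194304 ≈ 2862.6, ∠ = arctan(2048/2000) ≈ 45.68°
pole at origin: |s| = 2048, ∠ = 90.00° (in denominator)
|H| = 20 · 2219.3 / 1.2503e+10 ≈ 3.55e-06
Gain = 20 log₁₀(3.55e-06) ≈ -109.00 dB

-109.0 dB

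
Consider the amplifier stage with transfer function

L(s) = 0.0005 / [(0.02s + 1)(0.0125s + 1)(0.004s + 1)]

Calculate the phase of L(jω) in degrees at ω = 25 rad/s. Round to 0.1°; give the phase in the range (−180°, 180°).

At ω = 25 rad/s:
pole (1 + j25·0.02) = 1 + j0.5 → |·| ≈ 1.118, ∠ ≈ 26.57°
pole (1 + j25·0.0125) = 1 + j0.3125 → |·| ≈ 1.0477, ∠ ≈ 17.35°
pole (1 + j25·0.004) = 1 + j0.1 → |·| ≈ 1.005, ∠ ≈ 5.71°
∠L = (0°) − (26.57° + 17.35° + 5.71°) = -49.63°

-49.6°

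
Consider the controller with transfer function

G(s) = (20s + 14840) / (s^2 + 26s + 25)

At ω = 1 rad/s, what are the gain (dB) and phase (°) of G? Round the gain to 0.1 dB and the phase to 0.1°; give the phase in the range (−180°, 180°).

52.5 dB, -47.2°

Substitute s = j1:
Numerator: 20(j1) + 14840 = 14840 + j20
Denominator: (j1)^2 + 26(j1) + 25 = 24 + j26
|N| = √(14840² + 20²) ≈ 14840, ∠N ≈ 0.08°
|D| = √(24² + 26²) ≈ 35.384, ∠D ≈ 47.29°
|G| = 14840 / 35.384 ≈ 419.4
Gain = 20 log₁₀(419.4) ≈ 52.45 dB
∠G = 0.08° − 47.29° = -47.21°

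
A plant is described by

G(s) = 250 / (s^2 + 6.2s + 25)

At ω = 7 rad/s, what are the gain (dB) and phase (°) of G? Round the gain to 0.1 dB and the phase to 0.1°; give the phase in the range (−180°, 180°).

14.1 dB, -118.9°

At s = jω = j7:
quadratic: (j7)² + 6.2·j7 + 25 = -24 + j43.4 → |·| ≈ 49.594, ∠ ≈ 118.94°
|G| = 250 / 49.594 ≈ 5.0409
Gain = 20 log₁₀(5.0409) ≈ 14.05 dB
∠G = 0.00° − 118.94° = -118.94°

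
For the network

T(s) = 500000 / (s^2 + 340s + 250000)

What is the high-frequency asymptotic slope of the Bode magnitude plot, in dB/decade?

-40 dB/decade

Each pole contributes −20 dB/decade at high frequency; each zero contributes +20 dB/decade.
Net: 0 zero(s) − 2 pole(s) → -40 dB/decade.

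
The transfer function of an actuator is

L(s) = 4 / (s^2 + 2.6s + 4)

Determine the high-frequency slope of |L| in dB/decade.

Each pole contributes −20 dB/decade at high frequency; each zero contributes +20 dB/decade.
Net: 0 zero(s) − 2 pole(s) → -40 dB/decade.

-40 dB/decade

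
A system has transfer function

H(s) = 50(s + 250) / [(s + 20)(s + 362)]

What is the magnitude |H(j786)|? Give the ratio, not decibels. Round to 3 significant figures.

At s = jω = j786:
zero (s+250): 250 + j786 → |·| = √(250²+786²) = √680296 ≈ 824.8, ∠ = arctan(786/250) ≈ 72.36°
pole (s+20): 20 + j786 → |·| = √(20²+786²) = √618196 ≈ 786.25, ∠ = arctan(786/20) ≈ 88.54°
pole (s+362): 362 + j786 → |·| = √(362²+786²) = √748840 ≈ 865.36, ∠ = arctan(786/362) ≈ 65.27°
|H| = 50 · 824.8 / 6.8039e+05 ≈ 0.060612

0.0606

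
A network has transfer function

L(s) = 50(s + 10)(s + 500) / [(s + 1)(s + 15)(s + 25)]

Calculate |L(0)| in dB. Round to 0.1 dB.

56.5 dB

L(0) = 50·10·500 / (1·15·25) ≈ 666.67
20 log₁₀(666.67) ≈ 56.48 dB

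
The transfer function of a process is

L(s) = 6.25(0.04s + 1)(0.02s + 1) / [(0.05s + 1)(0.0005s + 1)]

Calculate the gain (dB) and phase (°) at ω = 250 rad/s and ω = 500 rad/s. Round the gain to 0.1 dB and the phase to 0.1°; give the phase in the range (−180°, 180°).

At ω = 250 rad/s:
zero (1 + j250·0.04) = 1 + j10 → |·| ≈ 10.05, ∠ ≈ 84.29°
zero (1 + j250·0.02) = 1 + j5 → |·| ≈ 5.099, ∠ ≈ 78.69°
pole (1 + j250·0.05) = 1 + j12.5 → |·| ≈ 12.54, ∠ ≈ 85.43°
pole (1 + j250·0.0005) = 1 + j0.125 → |·| ≈ 1.0078, ∠ ≈ 7.13°
|L| = 6.25 · 10.05 · 5.099 / (12.54 · 1.0078) ≈ 25.343
Gain = 20 log₁₀(25.343) ≈ 28.08 dB
∠L = (84.29° + 78.69°) − (85.43° + 7.13°) = 70.42°

At ω = 500 rad/s:
zero (1 + j500·0.04) = 1 + j20 → |·| ≈ 20.025, ∠ ≈ 87.14°
zero (1 + j500·0.02) = 1 + j10 → |·| ≈ 10.05, ∠ ≈ 84.29°
pole (1 + j500·0.05) = 1 + j25 → |·| ≈ 25.02, ∠ ≈ 87.71°
pole (1 + j500·0.0005) = 1 + j0.25 → |·| ≈ 1.0308, ∠ ≈ 14.04°
|L| = 6.25 · 20.025 · 10.05 / (25.02 · 1.0308) ≈ 48.77
Gain = 20 log₁₀(48.77) ≈ 33.76 dB
∠L = (87.14° + 84.29°) − (87.71° + 14.04°) = 69.68°

ω = 250: 28.1 dB, 70.4°; ω = 500: 33.8 dB, 69.7°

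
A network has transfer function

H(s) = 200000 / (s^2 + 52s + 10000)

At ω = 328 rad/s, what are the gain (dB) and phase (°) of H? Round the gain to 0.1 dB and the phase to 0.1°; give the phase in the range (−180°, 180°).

At s = jω = j328:
quadratic: (j328)² + 52·j328 + 10000 = -97584 + j17056 → |·| ≈ 99063, ∠ ≈ 170.09°
|H| = 200000 / 99063 ≈ 2.0189
Gain = 20 log₁₀(2.0189) ≈ 6.10 dB
∠H = 0.00° − 170.09° = -170.09°

6.1 dB, -170.1°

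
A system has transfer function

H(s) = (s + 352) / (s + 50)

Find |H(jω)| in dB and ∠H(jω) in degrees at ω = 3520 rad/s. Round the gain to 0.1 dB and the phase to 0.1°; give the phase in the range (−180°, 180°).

At s = jω = j3520:
zero (s+352): 352 + j3520 → |·| = √(352²+3520²) = √12514304 ≈ 3537.6, ∠ = arctan(3520/352) ≈ 84.29°
pole (s+50): 50 + j3520 → |·| = √(50²+3520²) = √12392900 ≈ 3520.4, ∠ = arctan(3520/50) ≈ 89.19°
|H| = 1 · 3537.6 / 3520.4 ≈ 1.0049
Gain = 20 log₁₀(1.0049) ≈ 0.04 dB
∠H = 84.29° − 89.19° = -4.90°

0.0 dB, -4.9°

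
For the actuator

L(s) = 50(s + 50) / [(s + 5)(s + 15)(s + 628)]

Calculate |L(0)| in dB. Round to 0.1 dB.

-25.5 dB

L(0) = 50·50 / (5·15·628) ≈ 0.053079
20 log₁₀(0.053079) ≈ -25.50 dB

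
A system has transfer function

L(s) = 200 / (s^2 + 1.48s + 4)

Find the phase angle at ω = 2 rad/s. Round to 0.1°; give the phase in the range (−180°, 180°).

-90.0°

At s = jω = j2:
quadratic: (j2)² + 1.48·j2 + 4 = 0 + j2.96 → |·| ≈ 2.96, ∠ ≈ 90.00°
∠L = 0.00° − 90.00° = -90.00°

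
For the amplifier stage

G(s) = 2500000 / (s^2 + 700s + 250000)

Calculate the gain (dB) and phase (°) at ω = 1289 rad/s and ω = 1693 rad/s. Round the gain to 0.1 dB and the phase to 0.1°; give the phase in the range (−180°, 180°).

At s = jω = j1289:
quadratic: (j1289)² + 700·j1289 + 250000 = -1411521 + j902300 → |·| ≈ 1.6753e+06, ∠ ≈ 147.41°
|G| = 2500000 / 1.6753e+06 ≈ 1.4923
Gain = 20 log₁₀(1.4923) ≈ 3.48 dB
∠G = 0.00° − 147.41° = -147.41°

At s = jω = j1693:
quadratic: (j1693)² + 700·j1693 + 250000 = -2616249 + j1185100 → |·| ≈ 2.8721e+06, ∠ ≈ 155.63°
|G| = 2500000 / 2.8721e+06 ≈ 0.87044
Gain = 20 log₁₀(0.87044) ≈ -1.21 dB
∠G = 0.00° − 155.63° = -155.63°

ω = 1289: 3.5 dB, -147.4°; ω = 1693: -1.2 dB, -155.6°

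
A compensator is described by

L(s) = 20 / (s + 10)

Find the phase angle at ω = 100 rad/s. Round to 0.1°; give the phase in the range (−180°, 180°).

At s = jω = j100:
pole (s+10): 10 + j100 → |·| = √(10²+100²) = √10100 ≈ 100.5, ∠ = arctan(100/10) ≈ 84.29°
∠L = 0.00° − 84.29° = -84.29°

-84.3°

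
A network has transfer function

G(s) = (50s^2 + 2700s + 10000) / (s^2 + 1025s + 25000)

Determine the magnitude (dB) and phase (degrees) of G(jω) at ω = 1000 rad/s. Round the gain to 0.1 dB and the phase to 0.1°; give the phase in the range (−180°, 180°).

Substitute s = j1000:
Numerator: 50(j1000)^2 + 2700(j1000) + 10000 = -49990000 + j2700000
Denominator: (j1000)^2 + 1025(j1000) + 25000 = -975000 + j1025000
|N| = √(49990000² + 2700000²) ≈ 5.0063e+07, ∠N ≈ 176.91°
|D| = √(975000² + 1025000²) ≈ 1.4147e+06, ∠D ≈ 133.57°
|G| = 5.0063e+07 / 1.4147e+06 ≈ 35.388
Gain = 20 log₁₀(35.388) ≈ 30.98 dB
∠G = 176.91° − 133.57° = 43.34°

31.0 dB, 43.3°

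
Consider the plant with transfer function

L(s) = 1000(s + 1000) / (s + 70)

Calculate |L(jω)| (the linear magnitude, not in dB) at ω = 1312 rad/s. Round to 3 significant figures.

At s = jω = j1312:
zero (s+1000): 1000 + j1312 → |·| = √(1000²+1312²) = √2721344 ≈ 1649.6, ∠ = arctan(1312/1000) ≈ 52.69°
pole (s+70): 70 + j1312 → |·| = √(70²+1312²) = √1726244 ≈ 1313.9, ∠ = arctan(1312/70) ≈ 86.95°
|L| = 1000 · 1649.6 / 1313.9 ≈ 1255.5

1.26e+03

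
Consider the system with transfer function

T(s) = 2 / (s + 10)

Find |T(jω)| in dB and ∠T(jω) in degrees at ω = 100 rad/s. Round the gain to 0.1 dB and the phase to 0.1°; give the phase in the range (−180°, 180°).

Substitute s = j100:
Numerator: 2 = 2 + j0
Denominator: (j100) + 10 = 10 + j100
|N| = √(2² + 0²) ≈ 2, ∠N ≈ 0.00°
|D| = √(10² + 100²) ≈ 100.5, ∠D ≈ 84.29°
|T| = 2 / 100.5 ≈ 0.0199
Gain = 20 log₁₀(0.0199) ≈ -34.02 dB
∠T = 0.00° − 84.29° = -84.29°

-34.0 dB, -84.3°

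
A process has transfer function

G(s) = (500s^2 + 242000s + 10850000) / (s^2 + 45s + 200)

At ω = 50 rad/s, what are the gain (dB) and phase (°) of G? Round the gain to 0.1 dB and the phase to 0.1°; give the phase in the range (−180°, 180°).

Substitute s = j50:
Numerator: 500(j50)^2 + 242000(j50) + 10850000 = 9600000 + j12100000
Denominator: (j50)^2 + 45(j50) + 200 = -2300 + j2250
|N| = √(9600000² + 12100000²) ≈ 1.5446e+07, ∠N ≈ 51.57°
|D| = √(2300² + 2250²) ≈ 3217.5, ∠D ≈ 135.63°
|G| = 1.5446e+07 / 3217.5 ≈ 4800.6
Gain = 20 log₁₀(4800.6) ≈ 73.63 dB
∠G = 51.57° − 135.63° = -84.06°

73.6 dB, -84.1°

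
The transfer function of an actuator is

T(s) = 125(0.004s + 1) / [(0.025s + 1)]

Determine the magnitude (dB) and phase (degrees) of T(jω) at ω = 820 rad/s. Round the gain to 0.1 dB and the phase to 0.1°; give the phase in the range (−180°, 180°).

At ω = 820 rad/s:
zero (1 + j820·0.004) = 1 + j3.28 → |·| ≈ 3.4291, ∠ ≈ 73.04°
pole (1 + j820·0.025) = 1 + j20.5 → |·| ≈ 20.524, ∠ ≈ 87.21°
|T| = 125 · 3.4291 / (20.524) ≈ 20.885
Gain = 20 log₁₀(20.885) ≈ 26.40 dB
∠T = (73.04°) − (87.21°) = -14.17°

26.4 dB, -14.2°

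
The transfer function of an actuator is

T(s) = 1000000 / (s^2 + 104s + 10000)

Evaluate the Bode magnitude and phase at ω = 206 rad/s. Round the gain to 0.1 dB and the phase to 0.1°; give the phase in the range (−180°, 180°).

28.2 dB, -146.6°

At s = jω = j206:
quadratic: (j206)² + 104·j206 + 10000 = -32436 + j21424 → |·| ≈ 38873, ∠ ≈ 146.56°
|T| = 1000000 / 38873 ≈ 25.725
Gain = 20 log₁₀(25.725) ≈ 28.21 dB
∠T = 0.00° − 146.56° = -146.56°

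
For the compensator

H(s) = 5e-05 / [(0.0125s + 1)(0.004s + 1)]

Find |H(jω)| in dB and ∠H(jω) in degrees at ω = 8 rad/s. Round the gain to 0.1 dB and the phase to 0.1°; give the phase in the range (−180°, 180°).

-86.1 dB, -7.5°

At ω = 8 rad/s:
pole (1 + j8·0.0125) = 1 + j0.1 → |·| ≈ 1.005, ∠ ≈ 5.71°
pole (1 + j8·0.004) = 1 + j0.032 → |·| ≈ 1.0005, ∠ ≈ 1.83°
|H| = 5e-05 · 1 / (1.005 · 1.0005) ≈ 4.9726e-05
Gain = 20 log₁₀(4.9726e-05) ≈ -86.07 dB
∠H = (0°) − (5.71° + 1.83°) = -7.54°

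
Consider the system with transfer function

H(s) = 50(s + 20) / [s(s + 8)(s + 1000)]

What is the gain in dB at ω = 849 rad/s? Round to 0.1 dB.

At s = jω = j849:
zero (s+20): 20 + j849 → |·| = √(20²+849²) = √721201 ≈ 849.24, ∠ = arctan(849/20) ≈ 88.65°
pole (s+8): 8 + j849 → |·| = √(8²+849²) = √720865 ≈ 849.04, ∠ = arctan(849/8) ≈ 89.46°
pole (s+1000): 1000 + j849 → |·| = √(1000²+849²) = √1720801 ≈ 1311.8, ∠ = arctan(849/1000) ≈ 40.33°
pole at origin: |s| = 849, ∠ = 90.00° (in denominator)
|H| = 50 · 849.24 / 9.4559e+08 ≈ 4.4905e-05
Gain = 20 log₁₀(4.4905e-05) ≈ -86.95 dB

-87.0 dB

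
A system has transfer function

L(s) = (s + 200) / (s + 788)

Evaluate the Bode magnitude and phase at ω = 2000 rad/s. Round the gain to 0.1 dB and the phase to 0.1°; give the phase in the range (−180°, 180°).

Substitute s = j2000:
Numerator: (j2000) + 200 = 200 + j2000
Denominator: (j2000) + 788 = 788 + j2000
|N| = √(200² + 2000²) ≈ 2010, ∠N ≈ 84.29°
|D| = √(788² + 2000²) ≈ 2149.6, ∠D ≈ 68.50°
|L| = 2010 / 2149.6 ≈ 0.93506
Gain = 20 log₁₀(0.93506) ≈ -0.58 dB
∠L = 84.29° − 68.50° = 15.79°

-0.6 dB, 15.8°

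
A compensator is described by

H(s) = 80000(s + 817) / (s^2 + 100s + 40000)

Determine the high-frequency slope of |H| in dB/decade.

-20 dB/decade

Each pole contributes −20 dB/decade at high frequency; each zero contributes +20 dB/decade.
Net: 1 zero(s) − 2 pole(s) → -20 dB/decade.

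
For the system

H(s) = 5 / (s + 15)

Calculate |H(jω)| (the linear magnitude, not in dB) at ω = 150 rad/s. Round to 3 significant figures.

Substitute s = j150:
Numerator: 5 = 5 + j0
Denominator: (j150) + 15 = 15 + j150
|N| = √(5² + 0²) ≈ 5, ∠N ≈ 0.00°
|D| = √(15² + 150²) ≈ 150.75, ∠D ≈ 84.29°
|H| = 5 / 150.75 ≈ 0.033167

0.0332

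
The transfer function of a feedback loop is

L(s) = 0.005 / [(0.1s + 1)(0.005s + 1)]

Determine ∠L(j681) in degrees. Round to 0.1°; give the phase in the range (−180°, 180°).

At ω = 681 rad/s:
pole (1 + j681·0.1) = 1 + j68.1 → |·| ≈ 68.107, ∠ ≈ 89.16°
pole (1 + j681·0.005) = 1 + j3.405 → |·| ≈ 3.5488, ∠ ≈ 73.63°
∠L = (0°) − (89.16° + 73.63°) = -162.79°

-162.8°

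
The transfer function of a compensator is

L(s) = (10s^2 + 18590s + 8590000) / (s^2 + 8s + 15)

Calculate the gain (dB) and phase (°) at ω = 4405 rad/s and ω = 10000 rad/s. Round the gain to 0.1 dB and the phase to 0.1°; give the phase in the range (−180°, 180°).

Substitute s = j4405:
Numerator: 10(j4405)^2 + 18590(j4405) + 8590000 = -185450250 + j81888950
Denominator: (j4405)^2 + 8(j4405) + 15 = -19404010 + j35240
|N| = √(185450250² + 81888950²) ≈ 2.0273e+08, ∠N ≈ 156.18°
|D| = √(19404010² + 35240²) ≈ 1.9404e+07, ∠D ≈ 179.90°
|L| = 2.0273e+08 / 1.9404e+07 ≈ 10.448
Gain = 20 log₁₀(10.448) ≈ 20.38 dB
∠L = 156.18° − 179.90° = -23.72°

Substitute s = j10000:
Numerator: 10(j10000)^2 + 18590(j10000) + 8590000 = -991410000 + j185900000
Denominator: (j10000)^2 + 8(j10000) + 15 = -99999985 + j80000
|N| = √(991410000² + 185900000²) ≈ 1.0087e+09, ∠N ≈ 169.38°
|D| = √(99999985² + 80000²) ≈ 1e+08, ∠D ≈ 179.95°
|L| = 1.0087e+09 / 1e+08 ≈ 10.087
Gain = 20 log₁₀(10.087) ≈ 20.08 dB
∠L = 169.38° − 179.95° = -10.57°

ω = 4405: 20.4 dB, -23.7°; ω = 10000: 20.1 dB, -10.6°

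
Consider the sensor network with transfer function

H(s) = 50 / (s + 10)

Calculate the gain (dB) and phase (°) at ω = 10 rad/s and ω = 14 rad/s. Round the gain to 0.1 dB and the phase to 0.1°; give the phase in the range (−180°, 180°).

ω = 10: 11.0 dB, -45.0°; ω = 14: 9.3 dB, -54.5°

At s = jω = j10:
pole (s+10): 10 + j10 → |·| = √(10²+10²) = √200 ≈ 14.142, ∠ = arctan(10/10) ≈ 45.00°
|H| = 50 / 14.142 ≈ 3.5356
Gain = 20 log₁₀(3.5356) ≈ 10.97 dB
∠H = 0.00° − 45.00° = -45.00°

At s = jω = j14:
pole (s+10): 10 + j14 → |·| = √(10²+14²) = √296 ≈ 17.205, ∠ = arctan(14/10) ≈ 54.46°
|H| = 50 / 17.205 ≈ 2.9061
Gain = 20 log₁₀(2.9061) ≈ 9.27 dB
∠H = 0.00° − 54.46° = -54.46°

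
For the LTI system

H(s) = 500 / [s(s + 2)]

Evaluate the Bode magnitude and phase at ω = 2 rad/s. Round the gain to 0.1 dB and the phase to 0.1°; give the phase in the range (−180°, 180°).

At s = jω = j2:
pole (s+2): 2 + j2 → |·| = √(2²+2²) = √8 ≈ 2.8284, ∠ = arctan(2/2) ≈ 45.00°
pole at origin: |s| = 2, ∠ = 90.00° (in denominator)
|H| = 500 / 5.6568 ≈ 88.389
Gain = 20 log₁₀(88.389) ≈ 38.93 dB
∠H = 0.00° − 135.00° = -135.00°

38.9 dB, -135.0°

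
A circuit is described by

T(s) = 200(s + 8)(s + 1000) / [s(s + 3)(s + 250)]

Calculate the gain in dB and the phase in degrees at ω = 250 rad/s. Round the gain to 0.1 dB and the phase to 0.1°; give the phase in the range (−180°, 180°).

7.4 dB, -122.1°

At s = jω = j250:
zero (s+8): 8 + j250 → |·| = √(8²+250²) = √62564 ≈ 250.13, ∠ = arctan(250/8) ≈ 88.17°
zero (s+1000): 1000 + j250 → |·| = √(1000²+250²) = √1062500 ≈ 1030.8, ∠ = arctan(250/1000) ≈ 14.04°
pole (s+3): 3 + j250 → |·| = √(3²+250²) = √62509 ≈ 250.02, ∠ = arctan(250/3) ≈ 89.31°
pole (s+250): 250 + j250 → |·| = √(250²+250²) = √125000 ≈ 353.55, ∠ = arctan(250/250) ≈ 45.00°
pole at origin: |s| = 250, ∠ = 90.00° (in denominator)
|T| = 200 · 2.5783e+05 / 2.2099e+07 ≈ 2.3334
Gain = 20 log₁₀(2.3334) ≈ 7.36 dB
∠T = 102.21° − 224.31° = -122.10°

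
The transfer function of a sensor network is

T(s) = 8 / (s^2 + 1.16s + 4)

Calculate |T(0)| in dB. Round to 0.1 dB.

6.0 dB

T(0) = 8 / 4 = 2
20 log₁₀(2) ≈ 6.02 dB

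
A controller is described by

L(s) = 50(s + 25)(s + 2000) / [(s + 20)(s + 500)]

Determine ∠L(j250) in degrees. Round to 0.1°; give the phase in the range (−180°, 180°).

At s = jω = j250:
zero (s+25): 25 + j250 → |·| = √(25²+250²) = √63125 ≈ 251.25, ∠ = arctan(250/25) ≈ 84.29°
zero (s+2000): 2000 + j250 → |·| = √(2000²+250²) = √4062500 ≈ 2015.6, ∠ = arctan(250/2000) ≈ 7.13°
pole (s+20): 20 + j250 → |·| = √(20²+250²) = √62900 ≈ 250.8, ∠ = arctan(250/20) ≈ 85.43°
pole (s+500): 500 + j250 → |·| = √(500²+250²) = √312500 ≈ 559.02, ∠ = arctan(250/500) ≈ 26.57°
∠L = 91.42° − 112.00° = -20.58°

-20.6°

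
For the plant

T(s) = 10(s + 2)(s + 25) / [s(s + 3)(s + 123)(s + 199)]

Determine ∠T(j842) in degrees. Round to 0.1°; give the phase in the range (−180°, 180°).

-160.0°

At s = jω = j842:
zero (s+2): 2 + j842 → |·| = √(2²+842²) = √708968 ≈ 842, ∠ = arctan(842/2) ≈ 89.86°
zero (s+25): 25 + j842 → |·| = √(25²+842²) = √709589 ≈ 842.37, ∠ = arctan(842/25) ≈ 88.30°
pole (s+3): 3 + j842 → |·| = √(3²+842²) = √708973 ≈ 842.01, ∠ = arctan(842/3) ≈ 89.80°
pole (s+123): 123 + j842 → |·| = √(123²+842²) = √724093 ≈ 850.94, ∠ = arctan(842/123) ≈ 81.69°
pole (s+199): 199 + j842 → |·| = √(199²+842²) = √748565 ≈ 865.2, ∠ = arctan(842/199) ≈ 76.70°
pole at origin: |s| = 842, ∠ = 90.00° (in denominator)
∠T = 178.16° − 338.19° = -160.03°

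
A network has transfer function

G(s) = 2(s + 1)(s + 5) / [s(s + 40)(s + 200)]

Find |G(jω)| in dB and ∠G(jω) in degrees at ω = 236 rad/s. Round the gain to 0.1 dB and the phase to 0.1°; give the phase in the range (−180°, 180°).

-43.9 dB, -41.6°

At s = jω = j236:
zero (s+1): 1 + j236 → |·| = √(1²+236²) = √55697 ≈ 236, ∠ = arctan(236/1) ≈ 89.76°
zero (s+5): 5 + j236 → |·| = √(5²+236²) = √55721 ≈ 236.05, ∠ = arctan(236/5) ≈ 88.79°
pole (s+40): 40 + j236 → |·| = √(40²+236²) = √57296 ≈ 239.37, ∠ = arctan(236/40) ≈ 80.38°
pole (s+200): 200 + j236 → |·| = √(200²+236²) = √95696 ≈ 309.35, ∠ = arctan(236/200) ≈ 49.72°
pole at origin: |s| = 236, ∠ = 90.00° (in denominator)
|G| = 2 · 55708 / 1.7476e+07 ≈ 0.0063754
Gain = 20 log₁₀(0.0063754) ≈ -43.91 dB
∠G = 178.55° − 220.10° = -41.55°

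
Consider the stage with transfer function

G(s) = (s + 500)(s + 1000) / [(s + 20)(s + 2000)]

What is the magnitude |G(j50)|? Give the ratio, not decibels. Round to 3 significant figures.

At s = jω = j50:
zero (s+500): 500 + j50 → |·| = √(500²+50²) = √252500 ≈ 502.49, ∠ = arctan(50/500) ≈ 5.71°
zero (s+1000): 1000 + j50 → |·| = √(1000²+50²) = √1002500 ≈ 1001.2, ∠ = arctan(50/1000) ≈ 2.86°
pole (s+20): 20 + j50 → |·| = √(20²+50²) = √2900 ≈ 53.852, ∠ = arctan(50/20) ≈ 68.20°
pole (s+2000): 2000 + j50 → |·| = √(2000²+50²) = √4002500 ≈ 2000.6, ∠ = arctan(50/2000) ≈ 1.43°
|G| = 1 · 5.0309e+05 / 1.0774e+05 ≈ 4.6695

4.67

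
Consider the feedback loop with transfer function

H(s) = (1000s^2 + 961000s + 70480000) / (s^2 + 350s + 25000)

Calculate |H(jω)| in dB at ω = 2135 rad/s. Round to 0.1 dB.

Substitute s = j2135:
Numerator: 1000(j2135)^2 + 961000(j2135) + 70480000 = -4487745000 + j2051735000
Denominator: (j2135)^2 + 350(j2135) + 25000 = -4533225 + j747250
|N| = √(4487745000² + 2051735000²) ≈ 4.9345e+09, ∠N ≈ 155.43°
|D| = √(4533225² + 747250²) ≈ 4.5944e+06, ∠D ≈ 170.64°
|H| = 4.9345e+09 / 4.5944e+06 ≈ 1074
Gain = 20 log₁₀(1074) ≈ 60.62 dB

60.6 dB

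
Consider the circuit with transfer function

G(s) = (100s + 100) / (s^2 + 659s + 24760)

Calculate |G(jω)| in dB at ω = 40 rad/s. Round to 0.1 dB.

-18.9 dB

Substitute s = j40:
Numerator: 100(j40) + 100 = 100 + j4000
Denominator: (j40)^2 + 659(j40) + 24760 = 23160 + j26360
|N| = √(100² + 4000²) ≈ 4001.2, ∠N ≈ 88.57°
|D| = √(23160² + 26360²) ≈ 35089, ∠D ≈ 48.70°
|G| = 4001.2 / 35089 ≈ 0.11403
Gain = 20 log₁₀(0.11403) ≈ -18.86 dB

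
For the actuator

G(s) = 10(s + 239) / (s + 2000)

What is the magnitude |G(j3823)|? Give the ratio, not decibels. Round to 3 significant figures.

At s = jω = j3823:
zero (s+239): 239 + j3823 → |·| = √(239²+3823²) = √14672450 ≈ 3830.5, ∠ = arctan(3823/239) ≈ 86.42°
pole (s+2000): 2000 + j3823 → |·| = √(2000²+3823²) = √18615329 ≈ 4314.5, ∠ = arctan(3823/2000) ≈ 62.38°
|G| = 10 · 3830.5 / 4314.5 ≈ 8.8782

8.88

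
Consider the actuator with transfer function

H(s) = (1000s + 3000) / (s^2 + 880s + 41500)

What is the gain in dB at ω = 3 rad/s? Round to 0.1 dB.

-19.8 dB

Substitute s = j3:
Numerator: 1000(j3) + 3000 = 3000 + j3000
Denominator: (j3)^2 + 880(j3) + 41500 = 41491 + j2640
|N| = √(3000² + 3000²) ≈ 4242.6, ∠N ≈ 45.00°
|D| = √(41491² + 2640²) ≈ 41575, ∠D ≈ 3.64°
|H| = 4242.6 / 41575 ≈ 0.10205
Gain = 20 log₁₀(0.10205) ≈ -19.82 dB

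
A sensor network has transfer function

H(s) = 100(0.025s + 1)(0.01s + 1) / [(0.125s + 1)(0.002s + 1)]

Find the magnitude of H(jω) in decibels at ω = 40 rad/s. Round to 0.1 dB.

29.5 dB

At ω = 40 rad/s:
zero (1 + j40·0.025) = 1 + j1 → |·| ≈ 1.4142, ∠ ≈ 45.00°
zero (1 + j40·0.01) = 1 + j0.4 → |·| ≈ 1.077, ∠ ≈ 21.80°
pole (1 + j40·0.125) = 1 + j5 → |·| ≈ 5.099, ∠ ≈ 78.69°
pole (1 + j40·0.002) = 1 + j0.08 → |·| ≈ 1.0032, ∠ ≈ 4.57°
|H| = 100 · 1.4142 · 1.077 / (5.099 · 1.0032) ≈ 29.775
Gain = 20 log₁₀(29.775) ≈ 29.48 dB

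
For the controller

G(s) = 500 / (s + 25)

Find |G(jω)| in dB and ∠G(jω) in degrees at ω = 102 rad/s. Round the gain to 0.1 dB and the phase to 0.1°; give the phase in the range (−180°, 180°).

13.6 dB, -76.2°

Substitute s = j102:
Numerator: 500 = 500 + j0
Denominator: (j102) + 25 = 25 + j102
|N| = √(500² + 0²) ≈ 500, ∠N ≈ 0.00°
|D| = √(25² + 102²) ≈ 105.02, ∠D ≈ 76.23°
|G| = 500 / 105.02 ≈ 4.761
Gain = 20 log₁₀(4.761) ≈ 13.55 dB
∠G = 0.00° − 76.23° = -76.23°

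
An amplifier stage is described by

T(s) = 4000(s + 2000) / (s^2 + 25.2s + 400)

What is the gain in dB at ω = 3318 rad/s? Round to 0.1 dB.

At s = jω = j3318:
zero (s+2000): 2000 + j3318 → |·| = √(2000²+3318²) = √15009124 ≈ 3874.2, ∠ = arctan(3318/2000) ≈ 58.92°
quadratic: (j3318)² + 25.2·j3318 + 400 = -11008724 + j83613.6 → |·| ≈ 1.1009e+07, ∠ ≈ 179.56°
|T| = 4000 · 3874.2 / 1.1009e+07 ≈ 1.4076
Gain = 20 log₁₀(1.4076) ≈ 2.97 dB

3.0 dB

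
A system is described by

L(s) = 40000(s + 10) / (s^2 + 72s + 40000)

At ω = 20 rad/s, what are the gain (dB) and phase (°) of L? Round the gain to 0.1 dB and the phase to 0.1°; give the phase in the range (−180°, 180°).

At s = jω = j20:
zero (s+10): 10 + j20 → |·| = √(10²+20²) = √500 ≈ 22.361, ∠ = arctan(20/10) ≈ 63.43°
quadratic: (j20)² + 72·j20 + 40000 = 39600 + j1440 → |·| ≈ 39626, ∠ ≈ 2.08°
|L| = 40000 · 22.361 / 39626 ≈ 22.572
Gain = 20 log₁₀(22.572) ≈ 27.07 dB
∠L = 63.43° − 2.08° = 61.35°

27.1 dB, 61.4°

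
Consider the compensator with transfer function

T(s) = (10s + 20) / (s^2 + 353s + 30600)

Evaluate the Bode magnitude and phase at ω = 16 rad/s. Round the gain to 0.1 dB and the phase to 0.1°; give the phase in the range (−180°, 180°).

Substitute s = j16:
Numerator: 10(j16) + 20 = 20 + j160
Denominator: (j16)^2 + 353(j16) + 30600 = 30344 + j5648
|N| = √(20² + 160²) ≈ 161.25, ∠N ≈ 82.87°
|D| = √(30344² + 5648²) ≈ 30865, ∠D ≈ 10.54°
|T| = 161.25 / 30865 ≈ 0.0052244
Gain = 20 log₁₀(0.0052244) ≈ -45.64 dB
∠T = 82.87° − 10.54° = 72.33°

-45.6 dB, 72.3°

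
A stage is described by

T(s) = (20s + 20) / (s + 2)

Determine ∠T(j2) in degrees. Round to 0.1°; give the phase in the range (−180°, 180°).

18.4°

Substitute s = j2:
Numerator: 20(j2) + 20 = 20 + j40
Denominator: (j2) + 2 = 2 + j2
|N| = √(20² + 40²) ≈ 44.721, ∠N ≈ 63.43°
|D| = √(2² + 2²) ≈ 2.8284, ∠D ≈ 45.00°
∠T = 63.43° − 45.00° = 18.43°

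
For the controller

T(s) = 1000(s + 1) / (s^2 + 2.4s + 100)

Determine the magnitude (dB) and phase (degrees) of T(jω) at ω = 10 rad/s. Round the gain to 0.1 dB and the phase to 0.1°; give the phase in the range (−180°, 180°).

At s = jω = j10:
zero (s+1): 1 + j10 → |·| = √(1²+10²) = √101 ≈ 10.05, ∠ = arctan(10/1) ≈ 84.29°
quadratic: (j10)² + 2.4·j10 + 100 = 0 + j24 → |·| ≈ 24, ∠ ≈ 90.00°
|T| = 1000 · 10.05 / 24 ≈ 418.75
Gain = 20 log₁₀(418.75) ≈ 52.44 dB
∠T = 84.29° − 90.00° = -5.71°

52.4 dB, -5.7°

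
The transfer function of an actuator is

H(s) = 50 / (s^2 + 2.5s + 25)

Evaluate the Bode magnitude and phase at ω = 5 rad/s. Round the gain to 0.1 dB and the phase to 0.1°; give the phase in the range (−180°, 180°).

12.0 dB, -90.0°

At s = jω = j5:
quadratic: (j5)² + 2.5·j5 + 25 = 0 + j12.5 → |·| ≈ 12.5, ∠ ≈ 90.00°
|H| = 50 / 12.5 ≈ 4
Gain = 20 log₁₀(4) ≈ 12.04 dB
∠H = 0.00° − 90.00° = -90.00°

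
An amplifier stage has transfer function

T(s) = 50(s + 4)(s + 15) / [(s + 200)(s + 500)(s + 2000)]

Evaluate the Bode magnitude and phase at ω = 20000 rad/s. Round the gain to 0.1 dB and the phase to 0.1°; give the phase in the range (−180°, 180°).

At s = jω = j20000:
zero (s+4): 4 + j20000 → |·| = √(4²+20000²) = √400000016 ≈ 20000, ∠ = arctan(20000/4) ≈ 89.99°
zero (s+15): 15 + j20000 → |·| = √(15²+20000²) = √400000225 ≈ 20000, ∠ = arctan(20000/15) ≈ 89.96°
pole (s+200): 200 + j20000 → |·| = √(200²+20000²) = √400040000 ≈ 20001, ∠ = arctan(20000/200) ≈ 89.43°
pole (s+500): 500 + j20000 → |·| = √(500²+20000²) = √400250000 ≈ 20006, ∠ = arctan(20000/500) ≈ 88.57°
pole (s+2000): 2000 + j20000 → |·| = √(2000²+20000²) = √404000000 ≈ 20100, ∠ = arctan(20000/2000) ≈ 84.29°
|T| = 50 · 4e+08 / 8.0428e+12 ≈ 0.0024867
Gain = 20 log₁₀(0.0024867) ≈ -52.09 dB
∠T = 179.95° − 262.29° = -82.34°

-52.1 dB, -82.3°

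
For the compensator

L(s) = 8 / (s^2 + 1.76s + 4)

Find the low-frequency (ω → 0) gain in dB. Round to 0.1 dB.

6.0 dB

L(0) = 8 / 4 = 2
20 log₁₀(2) ≈ 6.02 dB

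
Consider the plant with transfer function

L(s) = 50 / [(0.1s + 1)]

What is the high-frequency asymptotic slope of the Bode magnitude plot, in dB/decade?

-20 dB/decade

Each pole contributes −20 dB/decade at high frequency; each zero contributes +20 dB/decade.
Net: 0 zero(s) − 1 pole(s) → -20 dB/decade.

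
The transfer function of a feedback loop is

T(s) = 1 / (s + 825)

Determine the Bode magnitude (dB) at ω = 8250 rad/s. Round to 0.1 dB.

Substitute s = j8250:
Numerator: 1 = 1 + j0
Denominator: (j8250) + 825 = 825 + j8250
|N| = √(1² + 0²) ≈ 1, ∠N ≈ 0.00°
|D| = √(825² + 8250²) ≈ 8291.1, ∠D ≈ 84.29°
|T| = 1 / 8291.1 ≈ 0.00012061
Gain = 20 log₁₀(0.00012061) ≈ -78.37 dB

-78.4 dB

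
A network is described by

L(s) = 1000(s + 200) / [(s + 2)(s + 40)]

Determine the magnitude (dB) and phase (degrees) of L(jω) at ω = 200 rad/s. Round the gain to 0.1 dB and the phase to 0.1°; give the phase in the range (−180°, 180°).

16.8 dB, -123.1°

At s = jω = j200:
zero (s+200): 200 + j200 → |·| = √(200²+200²) = √80000 ≈ 282.84, ∠ = arctan(200/200) ≈ 45.00°
pole (s+2): 2 + j200 → |·| = √(2²+200²) = √40004 ≈ 200.01, ∠ = arctan(200/2) ≈ 89.43°
pole (s+40): 40 + j200 → |·| = √(40²+200²) = √41600 ≈ 203.96, ∠ = arctan(200/40) ≈ 78.69°
|L| = 1000 · 282.84 / 40794 ≈ 6.9334
Gain = 20 log₁₀(6.9334) ≈ 16.82 dB
∠L = 45.00° − 168.12° = -123.12°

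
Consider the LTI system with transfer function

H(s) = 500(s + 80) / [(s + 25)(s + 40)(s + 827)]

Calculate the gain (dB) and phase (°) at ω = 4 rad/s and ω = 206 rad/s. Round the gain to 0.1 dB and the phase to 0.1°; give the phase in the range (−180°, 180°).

At s = jω = j4:
zero (s+80): 80 + j4 → |·| = √(80²+4²) = √6416 ≈ 80.1, ∠ = arctan(4/80) ≈ 2.86°
pole (s+25): 25 + j4 → |·| = √(25²+4²) = √641 ≈ 25.318, ∠ = arctan(4/25) ≈ 9.09°
pole (s+40): 40 + j4 → |·| = √(40²+4²) = √1616 ≈ 40.2, ∠ = arctan(4/40) ≈ 5.71°
pole (s+827): 827 + j4 → |·| = √(827²+4²) = √683945 ≈ 827.01, ∠ = arctan(4/827) ≈ 0.28°
|H| = 500 · 80.1 / 8.4172e+05 ≈ 0.047581
Gain = 20 log₁₀(0.047581) ≈ -26.45 dB
∠H = 2.86° − 15.08° = -12.22°

At s = jω = j206:
zero (s+80): 80 + j206 → |·| = √(80²+206²) = √48836 ≈ 220.99, ∠ = arctan(206/80) ≈ 68.78°
pole (s+25): 25 + j206 → |·| = √(25²+206²) = √43061 ≈ 207.51, ∠ = arctan(206/25) ≈ 83.08°
pole (s+40): 40 + j206 → |·| = √(40²+206²) = √44036 ≈ 209.85, ∠ = arctan(206/40) ≈ 79.01°
pole (s+827): 827 + j206 → |·| = √(827²+206²) = √726365 ≈ 852.27, ∠ = arctan(206/827) ≈ 13.99°
|H| = 500 · 220.99 / 3.7113e+07 ≈ 0.0029773
Gain = 20 log₁₀(0.0029773) ≈ -50.52 dB
∠H = 68.78° − 176.08° = -107.30°

ω = 4: -26.5 dB, -12.2°; ω = 206: -50.5 dB, -107.3°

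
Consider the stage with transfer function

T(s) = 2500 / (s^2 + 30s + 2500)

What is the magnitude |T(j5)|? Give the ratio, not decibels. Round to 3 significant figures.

1.01

At s = jω = j5:
quadratic: (j5)² + 30·j5 + 2500 = 2475 + j150 → |·| ≈ 2479.5, ∠ ≈ 3.47°
|T| = 2500 / 2479.5 ≈ 1.0083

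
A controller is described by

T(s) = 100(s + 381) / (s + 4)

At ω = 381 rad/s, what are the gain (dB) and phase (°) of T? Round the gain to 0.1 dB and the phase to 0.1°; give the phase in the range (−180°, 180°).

At s = jω = j381:
zero (s+381): 381 + j381 → |·| = √(381²+381²) = √290322 ≈ 538.82, ∠ = arctan(381/381) ≈ 45.00°
pole (s+4): 4 + j381 → |·| = √(4²+381²) = √145177 ≈ 381.02, ∠ = arctan(381/4) ≈ 89.40°
|T| = 100 · 538.82 / 381.02 ≈ 141.42
Gain = 20 log₁₀(141.42) ≈ 43.01 dB
∠T = 45.00° − 89.40° = -44.40°

43.0 dB, -44.4°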